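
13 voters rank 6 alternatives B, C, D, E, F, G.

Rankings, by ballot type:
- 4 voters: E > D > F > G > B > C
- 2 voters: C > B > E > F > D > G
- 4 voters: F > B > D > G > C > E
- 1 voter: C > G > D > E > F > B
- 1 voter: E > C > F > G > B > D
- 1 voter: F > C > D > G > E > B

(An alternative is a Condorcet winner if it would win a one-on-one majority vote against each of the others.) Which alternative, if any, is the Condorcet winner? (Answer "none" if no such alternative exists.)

none

Check each pair by majority over 13 ballots:
B–C: B 8–5.
B vs D: B, 7–6.
B vs E: B is ranked higher on 2+4 = 6 ballots, E on 7. E wins 7–6.
B–F: F 11–2.
B vs G: B preferred on 2+4 = 6 ballots; G wins 7–6.
C vs D: C is ranked higher on 2+1+1+1 = 5 ballots, D on 8. D wins 8–5.
C vs E: C is ranked higher on 2+4+1+1 = 8 ballots, E on 5. C wins 8–5.
C–F: F 9–4.
C vs G: G, 8–5.
D vs E: D is ranked higher on 4+1+1 = 6 ballots, E on 7. E wins 7–6.
D vs F: D preferred on 4+1 = 5 ballots; F wins 8–5.
D vs G: 4+2+4+1 = 11 for D, 2 for G — D by 11–2.
E–F: E 8–5.
E vs G: 4+2+1 = 7 for E, 6 for G — E by 7–6.
F vs G: F, 12–1.
Every alternative loses at least once (B loses to E; C loses to B; D loses to B; E loses to C; F loses to E; G loses to D). The majority relation contains the cycle B → C → E → B, so there is no Condorcet winner.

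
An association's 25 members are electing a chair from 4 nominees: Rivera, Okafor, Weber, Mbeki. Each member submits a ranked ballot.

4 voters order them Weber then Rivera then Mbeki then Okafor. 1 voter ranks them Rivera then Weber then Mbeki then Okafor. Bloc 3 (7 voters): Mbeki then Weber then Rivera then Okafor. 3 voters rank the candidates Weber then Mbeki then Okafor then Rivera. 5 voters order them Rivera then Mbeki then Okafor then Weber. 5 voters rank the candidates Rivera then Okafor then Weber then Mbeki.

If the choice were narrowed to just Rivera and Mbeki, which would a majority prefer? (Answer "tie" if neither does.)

Ballots ranking Rivera above Mbeki: 4 + 1 + 5 + 5 = 15.
Ballots ranking Mbeki above Rivera: 25 − 15 = 10.
Rivera wins the head-to-head 15–10.

Rivera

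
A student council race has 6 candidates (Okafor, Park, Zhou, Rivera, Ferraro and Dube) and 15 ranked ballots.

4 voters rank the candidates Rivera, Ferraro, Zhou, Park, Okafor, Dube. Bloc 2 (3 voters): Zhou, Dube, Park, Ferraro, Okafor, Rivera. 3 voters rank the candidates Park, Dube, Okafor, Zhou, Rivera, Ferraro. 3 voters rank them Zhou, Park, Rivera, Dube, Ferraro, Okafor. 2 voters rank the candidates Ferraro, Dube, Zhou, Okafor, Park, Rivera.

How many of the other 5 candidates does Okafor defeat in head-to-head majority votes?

1

Okafor against each rival (15 voters):
Okafor vs Park: Park, 13–2.
Okafor vs Zhou: Zhou wins 12–3.
Okafor vs Rivera: Okafor preferred on 3+3+2 = 8 ballots; Okafor wins 8–7.
Okafor vs Ferraro: 3 to 12, Ferraro.
Okafor vs Dube: Okafor preferred on 4 ballots; Dube wins 11–4.
Okafor beats Rivera; loses to Park, Zhou, Ferraro, Dube — 1 pairwise win.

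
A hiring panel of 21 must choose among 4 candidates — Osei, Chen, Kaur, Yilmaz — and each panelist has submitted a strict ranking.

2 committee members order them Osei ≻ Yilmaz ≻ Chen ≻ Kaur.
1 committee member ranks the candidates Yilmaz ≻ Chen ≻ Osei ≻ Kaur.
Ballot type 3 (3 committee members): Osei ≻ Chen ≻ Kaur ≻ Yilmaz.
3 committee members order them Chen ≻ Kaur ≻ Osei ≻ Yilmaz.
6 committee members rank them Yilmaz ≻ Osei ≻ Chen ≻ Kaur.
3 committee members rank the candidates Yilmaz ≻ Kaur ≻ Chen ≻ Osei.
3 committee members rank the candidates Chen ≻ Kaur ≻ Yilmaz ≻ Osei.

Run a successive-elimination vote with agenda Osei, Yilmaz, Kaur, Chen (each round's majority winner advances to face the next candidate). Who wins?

Round 1: Osei vs Yilmaz — 8–13, Yilmaz advances.
Round 2: Yilmaz vs Kaur — 12–9, Yilmaz advances.
Round 3: Yilmaz vs Chen — 12–9, Yilmaz advances.
The agenda winner is Yilmaz.

Yilmaz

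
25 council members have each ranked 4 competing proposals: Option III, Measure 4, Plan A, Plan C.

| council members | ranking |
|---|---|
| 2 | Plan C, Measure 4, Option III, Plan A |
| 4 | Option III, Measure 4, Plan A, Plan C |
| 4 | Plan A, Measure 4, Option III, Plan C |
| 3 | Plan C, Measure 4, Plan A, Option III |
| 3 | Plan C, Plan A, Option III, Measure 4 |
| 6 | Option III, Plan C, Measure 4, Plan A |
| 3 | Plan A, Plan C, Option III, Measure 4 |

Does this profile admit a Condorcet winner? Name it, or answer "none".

Pairwise majorities:
Option III vs Measure 4: Option III is ranked higher on 4+3+6+3 = 16 ballots, Measure 4 on 9. Option III wins 16–9.
Option III vs Plan A: 12 to 13, Plan A.
Option III–Plan C: Option III 14–11.
Measure 4 vs Plan A: Measure 4 is ranked higher on 2+4+3+6 = 15 ballots, Plan A on 10. Measure 4 wins 15–10.
Measure 4 vs Plan C: 8 to 17, Plan C.
Plan A vs Plan C: Plan C wins 14–11.
No option is unbeaten: Option III loses to Plan A; Measure 4 loses to Option III; Plan A loses to Measure 4; Plan C loses to Option III. In particular Option III > Measure 4 > Plan A > Option III is a majority cycle — no Condorcet winner exists.

none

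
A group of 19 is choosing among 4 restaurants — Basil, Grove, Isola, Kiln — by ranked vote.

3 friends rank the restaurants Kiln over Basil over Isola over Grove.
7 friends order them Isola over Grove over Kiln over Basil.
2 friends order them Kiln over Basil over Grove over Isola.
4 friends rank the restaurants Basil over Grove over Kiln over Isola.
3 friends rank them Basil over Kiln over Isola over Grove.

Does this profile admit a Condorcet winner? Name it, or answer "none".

Check each pair by majority over 19 ballots:
Basil vs Grove: Basil wins 12–7.
Basil–Isola: Basil 12–7.
Basil–Kiln: Kiln 12–7.
Grove–Isola: Isola 13–6.
Grove–Kiln: Grove 11–8.
Isola vs Kiln: Kiln, 12–7.
No restaurant is unbeaten: Basil loses to Kiln; Grove loses to Basil; Isola loses to Basil; Kiln loses to Grove. In particular Basil → Grove → Kiln → Basil is a majority cycle — no Condorcet winner exists.

none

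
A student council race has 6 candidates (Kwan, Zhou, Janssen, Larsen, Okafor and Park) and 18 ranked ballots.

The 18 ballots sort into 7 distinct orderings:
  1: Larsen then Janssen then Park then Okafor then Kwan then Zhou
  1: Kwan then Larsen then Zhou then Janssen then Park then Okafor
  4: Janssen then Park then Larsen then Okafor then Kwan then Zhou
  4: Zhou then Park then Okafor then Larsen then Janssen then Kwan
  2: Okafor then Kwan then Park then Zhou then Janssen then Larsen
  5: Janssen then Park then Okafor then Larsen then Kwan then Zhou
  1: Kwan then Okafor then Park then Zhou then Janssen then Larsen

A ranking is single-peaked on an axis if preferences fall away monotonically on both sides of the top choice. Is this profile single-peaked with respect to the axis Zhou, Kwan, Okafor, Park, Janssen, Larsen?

no

Axis positions: Zhou=1, Kwan=2, Okafor=3, Park=4, Janssen=5, Larsen=6.
Type 1 (peak Larsen at position 6): ranking walks positions 6-5-4-3-2-1, expanding outward from the peak — single-peaked.
Type 2: ranking walks positions 2-6-1-5-4-3; Larsen is ranked above Okafor even though Okafor lies between Larsen and the peak Kwan on the axis — preferences dip and rise again. Not single-peaked.
Type 3 (peak Janssen at position 5): ranking walks positions 5-4-6-3-2-1, expanding outward from the peak — single-peaked.
Type 4: ranking walks positions 1-4-3-6-5-2; Park is ranked above Kwan even though Kwan lies between Park and the peak Zhou on the axis — preferences dip and rise again. Not single-peaked.
Type 5 (peak Okafor at position 3): ranking walks positions 3-2-4-1-5-6, expanding outward from the peak — single-peaked.
Type 6 (peak Janssen at position 5): ranking walks positions 5-4-3-6-2-1, expanding outward from the peak — single-peaked.
Type 7 (peak Kwan at position 2): ranking walks positions 2-3-4-1-5-6, expanding outward from the peak — single-peaked.
Type 2 violates single-peakedness, so the profile is not single-peaked on this axis.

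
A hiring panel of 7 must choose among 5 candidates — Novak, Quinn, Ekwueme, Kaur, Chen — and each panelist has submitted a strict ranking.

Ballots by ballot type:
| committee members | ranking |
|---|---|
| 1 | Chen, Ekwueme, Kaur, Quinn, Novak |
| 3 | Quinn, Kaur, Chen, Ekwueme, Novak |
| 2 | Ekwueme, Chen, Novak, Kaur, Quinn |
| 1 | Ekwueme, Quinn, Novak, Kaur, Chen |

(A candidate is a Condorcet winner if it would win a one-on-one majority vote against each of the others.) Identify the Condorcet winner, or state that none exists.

Check each pair by majority over 7 ballots:
Novak–Quinn: Quinn 5–2.
Novak–Ekwueme: Ekwueme 7–0.
Novak vs Kaur: Kaur, 4–3.
Novak vs Chen: Chen wins 6–1.
Quinn vs Ekwueme: Ekwueme wins 4–3.
Quinn vs Kaur: Quinn, 4–3.
Quinn vs Chen: Quinn wins 4–3.
Ekwueme vs Kaur: Ekwueme, 4–3.
Ekwueme vs Chen: Chen, 4–3.
Kaur vs Chen: Kaur wins 4–3.
Every candidate loses at least once (Novak loses to Quinn; Quinn loses to Ekwueme; Ekwueme loses to Chen; Kaur loses to Quinn; Chen loses to Quinn). The majority relation contains the cycle Quinn > Chen > Ekwueme > Quinn, so there is no Condorcet winner.

none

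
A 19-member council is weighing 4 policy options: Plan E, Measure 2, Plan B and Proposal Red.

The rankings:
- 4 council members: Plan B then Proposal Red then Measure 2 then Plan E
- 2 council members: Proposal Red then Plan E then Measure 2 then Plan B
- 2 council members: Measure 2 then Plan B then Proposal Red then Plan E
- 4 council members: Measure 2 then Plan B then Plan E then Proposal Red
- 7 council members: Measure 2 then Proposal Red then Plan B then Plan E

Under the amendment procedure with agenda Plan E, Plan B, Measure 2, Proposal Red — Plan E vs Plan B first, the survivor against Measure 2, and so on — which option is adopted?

Measure 2

Round 1: Plan E vs Plan B — 2–17, Plan B advances.
Round 2: Plan B vs Measure 2 — 4–15, Measure 2 advances.
Round 3: Measure 2 vs Proposal Red — 13–6, Measure 2 advances.
Measure 2 survives the agenda.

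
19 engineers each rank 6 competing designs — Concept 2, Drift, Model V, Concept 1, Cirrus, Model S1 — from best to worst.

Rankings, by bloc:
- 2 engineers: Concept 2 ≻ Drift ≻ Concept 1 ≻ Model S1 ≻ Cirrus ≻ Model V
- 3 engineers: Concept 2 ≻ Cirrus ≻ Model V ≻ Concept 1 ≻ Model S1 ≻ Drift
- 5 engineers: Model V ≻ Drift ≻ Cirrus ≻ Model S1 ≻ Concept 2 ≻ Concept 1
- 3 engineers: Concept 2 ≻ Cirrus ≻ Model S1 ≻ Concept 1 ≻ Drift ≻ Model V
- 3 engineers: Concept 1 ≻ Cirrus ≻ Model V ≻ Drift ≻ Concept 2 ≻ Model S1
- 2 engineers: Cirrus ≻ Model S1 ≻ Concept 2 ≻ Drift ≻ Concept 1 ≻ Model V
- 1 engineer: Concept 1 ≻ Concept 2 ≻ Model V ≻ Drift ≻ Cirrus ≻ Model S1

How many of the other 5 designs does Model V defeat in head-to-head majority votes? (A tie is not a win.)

Model V against each rival (19 engineers):
Model V vs Concept 2: Model V preferred on 5+3 = 8 ballots; Concept 2 wins 11–8.
Model V vs Drift: Model V, 12–7.
Model V vs Concept 1: Concept 1, 11–8.
Model V vs Cirrus: Cirrus, 13–6.
Model V–Model S1: Model V 12–7.
Model V beats Drift, Model S1; loses to Concept 2, Concept 1, Cirrus — 2 pairwise wins.

2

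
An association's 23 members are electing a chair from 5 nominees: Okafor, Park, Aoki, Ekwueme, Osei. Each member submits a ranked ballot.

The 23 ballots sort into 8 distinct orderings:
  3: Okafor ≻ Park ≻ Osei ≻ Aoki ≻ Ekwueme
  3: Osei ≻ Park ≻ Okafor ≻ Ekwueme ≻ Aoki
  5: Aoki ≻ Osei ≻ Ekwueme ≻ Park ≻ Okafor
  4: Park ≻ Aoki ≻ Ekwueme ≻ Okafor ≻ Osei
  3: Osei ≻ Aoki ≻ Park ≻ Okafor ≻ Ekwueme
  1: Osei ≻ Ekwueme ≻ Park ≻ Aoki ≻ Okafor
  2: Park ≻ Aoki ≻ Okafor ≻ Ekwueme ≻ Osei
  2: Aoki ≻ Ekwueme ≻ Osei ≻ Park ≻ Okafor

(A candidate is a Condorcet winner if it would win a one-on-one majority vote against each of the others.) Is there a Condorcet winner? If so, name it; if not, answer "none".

none

Pairwise majorities:
Okafor–Park: Park 20–3.
Okafor vs Aoki: Aoki wins 17–6.
Okafor vs Ekwueme: Ekwueme wins 12–11.
Okafor–Osei: Osei 14–9.
Park vs Aoki: Park wins 13–10.
Park–Ekwueme: Park 15–8.
Park–Osei: Osei 14–9.
Aoki vs Ekwueme: Aoki, 19–4.
Aoki–Osei: Aoki 13–10.
Ekwueme vs Osei: Osei wins 15–8.
Each candidate drops at least one matchup (Okafor loses to Park; Park loses to Osei; Aoki loses to Park; Ekwueme loses to Park; Osei loses to Aoki); the cycle Park beats Aoki beats Osei beats Park rules out a Condorcet winner.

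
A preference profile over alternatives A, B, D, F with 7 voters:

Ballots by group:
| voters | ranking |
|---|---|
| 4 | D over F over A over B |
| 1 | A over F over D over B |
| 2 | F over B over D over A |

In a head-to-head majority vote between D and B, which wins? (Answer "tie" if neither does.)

D

Ballots ranking D above B: 4 + 1 = 5.
Ballots ranking B above D: 7 − 5 = 2.
D wins the head-to-head 5–2.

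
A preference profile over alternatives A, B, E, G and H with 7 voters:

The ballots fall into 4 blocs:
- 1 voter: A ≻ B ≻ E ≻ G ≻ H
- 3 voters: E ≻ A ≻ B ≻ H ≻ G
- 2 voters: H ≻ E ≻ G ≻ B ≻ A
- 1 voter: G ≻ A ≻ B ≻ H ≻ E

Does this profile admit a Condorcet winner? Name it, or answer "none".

E

Check each pair by majority over 7 ballots:
A vs B: A is ranked higher on 1+3+1 = 5 ballots, B on 2. A wins 5–2.
A vs E: A is ranked higher on 1+1 = 2 ballots, E on 5. E wins 5–2.
A vs G: 4 to 3, A.
A vs H: 1+3+1 = 5 for A, 2 for H — A by 5–2.
B vs E: B preferred on 1+1 = 2 ballots; E wins 5–2.
B vs G: 1+3 = 4 for B, 3 for G — B by 4–3.
B vs H: B is ranked higher on 1+3+1 = 5 ballots, H on 2. B wins 5–2.
E vs G: 1+3+2 = 6 for E, 1 for G — E by 6–1.
E vs H: E is ranked higher on 1+3 = 4 ballots, H on 3. E wins 4–3.
G vs H: 1+1 = 2 for G, 5 for H — H by 5–2.
Only E has no losses; E is the Condorcet winner.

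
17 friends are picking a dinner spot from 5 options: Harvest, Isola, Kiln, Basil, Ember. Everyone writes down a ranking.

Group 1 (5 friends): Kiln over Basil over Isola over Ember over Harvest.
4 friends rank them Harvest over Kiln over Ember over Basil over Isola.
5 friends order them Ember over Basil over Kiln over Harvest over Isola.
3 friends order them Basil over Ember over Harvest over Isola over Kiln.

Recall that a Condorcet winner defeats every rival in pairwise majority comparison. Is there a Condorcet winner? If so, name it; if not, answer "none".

Kiln

Check each pair by majority over 17 ballots:
Harvest vs Isola: Harvest preferred on 4+5+3 = 12 ballots; Harvest wins 12–5.
Harvest vs Kiln: Harvest is ranked higher on 4+3 = 7 ballots, Kiln on 10. Kiln wins 10–7.
Harvest vs Basil: Harvest preferred on 4 ballots; Basil wins 13–4.
Harvest vs Ember: Harvest is ranked higher on 4 ballots, Ember on 13. Ember wins 13–4.
Isola vs Kiln: Isola preferred on 3 ballots; Kiln wins 14–3.
Isola vs Basil: 0 for Isola, 17 for Basil — Basil by 17–0.
Isola vs Ember: Isola preferred on 5 ballots; Ember wins 12–5.
Kiln vs Basil: 9 to 8, Kiln.
Kiln vs Ember: 9 to 8, Kiln.
Basil vs Ember: 8 to 9, Ember.
Kiln beats each of Harvest, Isola, Basil, Ember — Kiln is the Condorcet winner.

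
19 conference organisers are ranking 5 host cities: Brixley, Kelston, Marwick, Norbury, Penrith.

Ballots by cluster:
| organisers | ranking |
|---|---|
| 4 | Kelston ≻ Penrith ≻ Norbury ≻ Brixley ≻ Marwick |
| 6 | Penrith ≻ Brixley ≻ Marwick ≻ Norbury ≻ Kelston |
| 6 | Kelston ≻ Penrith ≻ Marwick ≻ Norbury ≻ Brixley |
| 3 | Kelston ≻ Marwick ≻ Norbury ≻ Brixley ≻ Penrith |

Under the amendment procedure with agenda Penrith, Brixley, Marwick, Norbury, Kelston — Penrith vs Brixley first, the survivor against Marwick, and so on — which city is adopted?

Round 1: Penrith vs Brixley — 16–3, Penrith advances.
Round 2: Penrith vs Marwick — 16–3, Penrith advances.
Round 3: Penrith vs Norbury — 16–3, Penrith advances.
Round 4: Penrith vs Kelston — 6–13, Kelston advances.
The agenda winner is Kelston.

Kelston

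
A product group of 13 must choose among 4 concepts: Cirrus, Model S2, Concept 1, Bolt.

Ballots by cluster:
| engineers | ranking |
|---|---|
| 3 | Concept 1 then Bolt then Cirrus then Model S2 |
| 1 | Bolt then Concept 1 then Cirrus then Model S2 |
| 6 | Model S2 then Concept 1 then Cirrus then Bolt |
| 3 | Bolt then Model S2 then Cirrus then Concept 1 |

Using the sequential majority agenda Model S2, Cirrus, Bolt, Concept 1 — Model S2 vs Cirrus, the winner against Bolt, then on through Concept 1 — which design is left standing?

Round 1: Model S2 vs Cirrus — 9–4, Model S2 advances.
Round 2: Model S2 vs Bolt — 6–7, Bolt advances.
Round 3: Bolt vs Concept 1 — 4–9, Concept 1 advances.
Concept 1 survives the agenda.

Concept 1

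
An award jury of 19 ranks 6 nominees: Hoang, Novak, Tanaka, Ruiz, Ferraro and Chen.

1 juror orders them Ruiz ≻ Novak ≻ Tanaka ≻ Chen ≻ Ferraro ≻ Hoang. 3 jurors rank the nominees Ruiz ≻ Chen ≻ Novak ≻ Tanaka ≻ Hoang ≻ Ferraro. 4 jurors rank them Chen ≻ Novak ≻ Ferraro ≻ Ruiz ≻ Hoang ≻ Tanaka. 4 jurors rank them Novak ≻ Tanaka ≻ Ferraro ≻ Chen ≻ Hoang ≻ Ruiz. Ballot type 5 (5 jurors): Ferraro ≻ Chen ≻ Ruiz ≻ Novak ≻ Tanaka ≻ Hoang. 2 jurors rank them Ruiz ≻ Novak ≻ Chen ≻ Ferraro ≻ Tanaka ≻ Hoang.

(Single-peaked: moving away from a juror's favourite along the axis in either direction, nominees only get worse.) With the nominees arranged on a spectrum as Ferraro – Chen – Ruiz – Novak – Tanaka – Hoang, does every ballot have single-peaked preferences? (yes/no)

Axis positions: Ferraro=1, Chen=2, Ruiz=3, Novak=4, Tanaka=5, Hoang=6.
Ballot type 1 (peak Ruiz at position 3): ranking walks positions 3-4-5-2-1-6, expanding outward from the peak — single-peaked.
Ballot type 2 (peak Ruiz at position 3): ranking walks positions 3-2-4-5-6-1, expanding outward from the peak — single-peaked.
Ballot type 3: ranking walks positions 2-4-1-3-6-5; Novak is ranked above Ruiz even though Ruiz lies between Novak and the peak Chen on the axis — preferences dip and rise again. Not single-peaked.
Ballot type 4: ranking walks positions 4-5-1-2-6-3; Ferraro is ranked above Ruiz even though Ruiz lies between Ferraro and the peak Novak on the axis — preferences dip and rise again. Not single-peaked.
Ballot type 5 (peak Ferraro at position 1): ranking walks positions 1-2-3-4-5-6, expanding outward from the peak — single-peaked.
Ballot type 6 (peak Ruiz at position 3): ranking walks positions 3-4-2-1-5-6, expanding outward from the peak — single-peaked.
Ballot type 3 violates single-peakedness, so the profile is not single-peaked on this axis.

no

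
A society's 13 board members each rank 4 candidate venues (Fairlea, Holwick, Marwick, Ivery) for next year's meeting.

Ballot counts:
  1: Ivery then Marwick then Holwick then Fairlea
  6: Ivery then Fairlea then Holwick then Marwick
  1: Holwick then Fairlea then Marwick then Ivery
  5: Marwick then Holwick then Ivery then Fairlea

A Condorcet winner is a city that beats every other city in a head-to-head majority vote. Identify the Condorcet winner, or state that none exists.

Check each pair by majority over 13 ballots:
Fairlea vs Holwick: 6 to 7, Holwick.
Fairlea vs Marwick: Fairlea is ranked higher on 6+1 = 7 ballots, Marwick on 6. Fairlea wins 7–6.
Fairlea vs Ivery: Fairlea preferred on 1 ballot; Ivery wins 12–1.
Holwick vs Marwick: Holwick preferred on 6+1 = 7 ballots; Holwick wins 7–6.
Holwick vs Ivery: Holwick preferred on 1+5 = 6 ballots; Ivery wins 7–6.
Marwick vs Ivery: 1+5 = 6 for Marwick, 7 for Ivery — Ivery by 7–6.
Ivery wins every pairwise contest, so Ivery is the Condorcet winner.

Ivery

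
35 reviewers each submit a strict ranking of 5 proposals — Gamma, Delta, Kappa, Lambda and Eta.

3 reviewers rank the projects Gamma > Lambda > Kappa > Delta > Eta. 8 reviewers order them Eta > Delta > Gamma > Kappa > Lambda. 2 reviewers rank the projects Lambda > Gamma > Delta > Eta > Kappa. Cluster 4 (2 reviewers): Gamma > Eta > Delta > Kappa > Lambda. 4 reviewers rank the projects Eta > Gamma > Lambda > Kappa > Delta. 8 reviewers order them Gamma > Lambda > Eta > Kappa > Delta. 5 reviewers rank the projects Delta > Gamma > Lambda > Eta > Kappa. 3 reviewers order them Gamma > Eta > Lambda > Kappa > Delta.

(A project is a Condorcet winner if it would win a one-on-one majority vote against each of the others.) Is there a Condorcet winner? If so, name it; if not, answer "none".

Gamma

Head-to-head results (35 reviewers):
Gamma vs Delta: Gamma is ranked higher on 3+2+2+4+8+3 = 22 ballots, Delta on 13. Gamma wins 22–13.
Gamma vs Kappa: Gamma, 35–0.
Gamma vs Lambda: Gamma, 33–2.
Gamma vs Eta: 3+2+2+8+5+3 = 23 for Gamma, 12 for Eta — Gamma by 23–12.
Delta–Kappa: Kappa 18–17.
Delta–Lambda: Lambda 20–15.
Delta vs Eta: Eta, 25–10.
Kappa–Lambda: Lambda 25–10.
Kappa vs Eta: Kappa is ranked higher on 3 ballots, Eta on 32. Eta wins 32–3.
Lambda vs Eta: 3+2+8+5 = 18 for Lambda, 17 for Eta — Lambda by 18–17.
Only Gamma has no losses; Gamma is the Condorcet winner.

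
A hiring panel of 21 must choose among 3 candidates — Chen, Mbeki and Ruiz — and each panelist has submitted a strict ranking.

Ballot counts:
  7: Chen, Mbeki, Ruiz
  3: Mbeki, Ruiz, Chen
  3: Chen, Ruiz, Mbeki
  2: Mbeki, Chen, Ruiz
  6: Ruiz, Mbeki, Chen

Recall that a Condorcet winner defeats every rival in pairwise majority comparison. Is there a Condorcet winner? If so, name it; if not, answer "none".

Check each pair by majority over 21 ballots:
Chen vs Mbeki: 7+3 = 10 for Chen, 11 for Mbeki — Mbeki by 11–10.
Chen vs Ruiz: 12 to 9, Chen.
Mbeki vs Ruiz: Mbeki is ranked higher on 7+3+2 = 12 ballots, Ruiz on 9. Mbeki wins 12–9.
Only Mbeki has no losses; Mbeki is the Condorcet winner.

Mbeki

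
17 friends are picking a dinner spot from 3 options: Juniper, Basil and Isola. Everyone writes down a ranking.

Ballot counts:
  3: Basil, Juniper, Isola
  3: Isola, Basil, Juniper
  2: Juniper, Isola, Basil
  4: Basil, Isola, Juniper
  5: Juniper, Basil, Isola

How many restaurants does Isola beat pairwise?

0

Isola against each rival (17 friends):
Isola vs Juniper: Juniper, 10–7.
Isola vs Basil: Basil wins 12–5.
Isola beats no one; loses to Juniper, Basil — 0 pairwise wins.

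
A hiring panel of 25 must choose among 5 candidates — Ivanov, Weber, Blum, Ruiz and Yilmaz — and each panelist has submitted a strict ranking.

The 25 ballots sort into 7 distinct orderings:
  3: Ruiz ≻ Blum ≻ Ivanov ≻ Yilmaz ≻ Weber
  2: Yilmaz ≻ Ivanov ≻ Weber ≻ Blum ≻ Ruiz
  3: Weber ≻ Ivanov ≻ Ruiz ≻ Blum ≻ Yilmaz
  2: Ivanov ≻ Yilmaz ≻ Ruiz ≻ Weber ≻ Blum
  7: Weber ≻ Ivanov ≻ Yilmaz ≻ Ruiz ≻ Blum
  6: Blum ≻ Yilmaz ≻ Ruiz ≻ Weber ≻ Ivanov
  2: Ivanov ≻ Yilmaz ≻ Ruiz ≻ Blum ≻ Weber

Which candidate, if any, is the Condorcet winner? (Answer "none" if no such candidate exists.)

none

Check each pair by majority over 25 ballots:
Ivanov vs Weber: Weber wins 16–9.
Ivanov vs Blum: 2+3+2+7+2 = 16 for Ivanov, 9 for Blum — Ivanov by 16–9.
Ivanov vs Ruiz: Ivanov, 16–9.
Ivanov vs Yilmaz: Ivanov wins 17–8.
Weber–Blum: Weber 14–11.
Weber vs Ruiz: Ruiz, 13–12.
Weber–Yilmaz: Yilmaz 15–10.
Blum vs Ruiz: Blum is ranked higher on 2+6 = 8 ballots, Ruiz on 17. Ruiz wins 17–8.
Blum vs Yilmaz: Yilmaz, 13–12.
Ruiz vs Yilmaz: Yilmaz wins 19–6.
Each candidate drops at least one matchup (Ivanov loses to Weber; Weber loses to Ruiz; Blum loses to Ivanov; Ruiz loses to Ivanov; Yilmaz loses to Ivanov); the cycle Ivanov → Ruiz → Weber → Ivanov rules out a Condorcet winner.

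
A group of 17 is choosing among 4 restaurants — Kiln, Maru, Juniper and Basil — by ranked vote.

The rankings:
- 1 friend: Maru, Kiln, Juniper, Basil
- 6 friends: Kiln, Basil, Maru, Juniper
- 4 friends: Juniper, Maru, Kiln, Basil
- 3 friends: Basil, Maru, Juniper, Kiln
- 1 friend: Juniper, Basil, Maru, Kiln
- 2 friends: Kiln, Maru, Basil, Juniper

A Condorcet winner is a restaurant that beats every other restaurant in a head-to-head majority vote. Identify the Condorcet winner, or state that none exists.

none

Pairwise majorities:
Kiln vs Maru: 8 to 9, Maru.
Kiln vs Juniper: Kiln preferred on 1+6+2 = 9 ballots; Kiln wins 9–8.
Kiln vs Basil: Kiln is ranked higher on 1+6+4+2 = 13 ballots, Basil on 4. Kiln wins 13–4.
Maru vs Juniper: 1+6+3+2 = 12 for Maru, 5 for Juniper — Maru by 12–5.
Maru vs Basil: Maru preferred on 1+4+2 = 7 ballots; Basil wins 10–7.
Juniper vs Basil: Juniper is ranked higher on 1+4+1 = 6 ballots, Basil on 11. Basil wins 11–6.
Every restaurant loses at least once (Kiln loses to Maru; Maru loses to Basil; Juniper loses to Kiln; Basil loses to Kiln). The majority relation contains the cycle Kiln → Basil → Maru → Kiln, so there is no Condorcet winner.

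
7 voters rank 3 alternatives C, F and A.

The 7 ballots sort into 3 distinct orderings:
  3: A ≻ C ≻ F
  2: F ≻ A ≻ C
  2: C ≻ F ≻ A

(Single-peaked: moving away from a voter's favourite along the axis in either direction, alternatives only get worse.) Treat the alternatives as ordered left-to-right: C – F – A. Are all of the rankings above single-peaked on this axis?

no

Axis positions: C=1, F=2, A=3.
Type 1: ranking walks positions 3-1-2; C is ranked above F even though F lies between C and the peak A on the axis — preferences dip and rise again. Not single-peaked.
Type 2 (peak F at position 2): ranking walks positions 2-3-1, expanding outward from the peak — single-peaked.
Type 3 (peak C at position 1): ranking walks positions 1-2-3, expanding outward from the peak — single-peaked.
Type 1 violates single-peakedness, so the profile is not single-peaked on this axis.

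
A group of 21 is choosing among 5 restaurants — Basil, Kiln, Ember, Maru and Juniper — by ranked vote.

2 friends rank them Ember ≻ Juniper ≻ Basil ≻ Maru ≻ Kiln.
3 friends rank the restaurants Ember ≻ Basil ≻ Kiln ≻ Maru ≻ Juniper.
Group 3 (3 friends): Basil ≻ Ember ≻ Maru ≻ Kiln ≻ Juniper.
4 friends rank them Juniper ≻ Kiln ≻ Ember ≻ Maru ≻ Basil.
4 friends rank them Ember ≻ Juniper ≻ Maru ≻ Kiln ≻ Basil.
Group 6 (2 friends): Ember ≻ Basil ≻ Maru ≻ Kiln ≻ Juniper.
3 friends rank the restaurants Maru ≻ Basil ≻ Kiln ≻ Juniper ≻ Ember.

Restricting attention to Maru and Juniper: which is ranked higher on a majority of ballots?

Ballots ranking Maru above Juniper: 3 + 3 + 2 + 3 = 11.
Ballots ranking Juniper above Maru: 21 − 11 = 10.
Maru wins the head-to-head 11–10.

Maru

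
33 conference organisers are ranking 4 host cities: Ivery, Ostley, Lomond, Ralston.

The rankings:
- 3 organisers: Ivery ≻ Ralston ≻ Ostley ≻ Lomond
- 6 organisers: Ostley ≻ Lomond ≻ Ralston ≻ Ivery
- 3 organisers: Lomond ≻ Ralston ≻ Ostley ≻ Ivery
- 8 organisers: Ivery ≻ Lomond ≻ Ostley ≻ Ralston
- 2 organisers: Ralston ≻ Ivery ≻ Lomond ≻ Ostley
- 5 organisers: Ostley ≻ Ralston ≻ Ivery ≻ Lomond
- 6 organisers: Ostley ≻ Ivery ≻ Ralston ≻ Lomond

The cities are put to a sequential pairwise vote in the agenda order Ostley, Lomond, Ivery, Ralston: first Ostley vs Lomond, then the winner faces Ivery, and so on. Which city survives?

Round 1: Ostley vs Lomond — 20–13, Ostley advances.
Round 2: Ostley vs Ivery — 20–13, Ostley advances.
Round 3: Ostley vs Ralston — 25–8, Ostley advances.
The agenda winner is Ostley.

Ostley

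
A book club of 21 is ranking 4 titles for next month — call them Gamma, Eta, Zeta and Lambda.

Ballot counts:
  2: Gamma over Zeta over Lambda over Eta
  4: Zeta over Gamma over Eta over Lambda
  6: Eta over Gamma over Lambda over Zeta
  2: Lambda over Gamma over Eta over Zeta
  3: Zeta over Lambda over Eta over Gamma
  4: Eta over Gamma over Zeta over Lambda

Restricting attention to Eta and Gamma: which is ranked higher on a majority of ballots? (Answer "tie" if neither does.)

Eta

Ballots ranking Eta above Gamma: 6 + 3 + 4 = 13.
Ballots ranking Gamma above Eta: 21 − 13 = 8.
Eta wins the head-to-head 13–8.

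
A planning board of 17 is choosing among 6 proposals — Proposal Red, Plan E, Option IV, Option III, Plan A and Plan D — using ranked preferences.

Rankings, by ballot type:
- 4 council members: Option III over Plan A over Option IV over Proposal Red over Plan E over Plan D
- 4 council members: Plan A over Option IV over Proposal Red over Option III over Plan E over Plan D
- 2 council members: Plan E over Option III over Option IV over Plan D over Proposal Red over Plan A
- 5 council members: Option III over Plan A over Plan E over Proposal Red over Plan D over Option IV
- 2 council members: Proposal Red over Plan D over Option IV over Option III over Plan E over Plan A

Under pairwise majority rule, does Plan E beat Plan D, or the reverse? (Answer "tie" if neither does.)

Ballots ranking Plan E above Plan D: 4 + 4 + 2 + 5 = 15.
Ballots ranking Plan D above Plan E: 17 − 15 = 2.
Plan E wins the head-to-head 15–2.

Plan E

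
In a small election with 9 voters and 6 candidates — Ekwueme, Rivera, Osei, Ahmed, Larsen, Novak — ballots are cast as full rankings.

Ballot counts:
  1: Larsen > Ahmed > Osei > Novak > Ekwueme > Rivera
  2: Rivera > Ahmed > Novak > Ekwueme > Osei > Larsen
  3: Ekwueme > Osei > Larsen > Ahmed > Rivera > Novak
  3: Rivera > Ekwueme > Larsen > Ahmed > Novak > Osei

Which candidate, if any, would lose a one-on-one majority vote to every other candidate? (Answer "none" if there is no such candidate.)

none

Pairwise majorities:
Ekwueme vs Rivera: Rivera wins 5–4.
Ekwueme vs Osei: 8 to 1, Ekwueme.
Ekwueme vs Ahmed: Ekwueme, 6–3.
Ekwueme vs Larsen: Ekwueme wins 8–1.
Ekwueme vs Novak: Ekwueme is ranked higher on 3+3 = 6 ballots, Novak on 3. Ekwueme wins 6–3.
Rivera vs Osei: Rivera is ranked higher on 2+3 = 5 ballots, Osei on 4. Rivera wins 5–4.
Rivera vs Ahmed: Rivera preferred on 2+3 = 5 ballots; Rivera wins 5–4.
Rivera–Larsen: Rivera 5–4.
Rivera–Novak: Rivera 8–1.
Osei vs Ahmed: Ahmed, 6–3.
Osei vs Larsen: Osei is ranked higher on 2+3 = 5 ballots, Larsen on 4. Osei wins 5–4.
Osei vs Novak: Osei is ranked higher on 1+3 = 4 ballots, Novak on 5. Novak wins 5–4.
Ahmed vs Larsen: 2 to 7, Larsen.
Ahmed vs Novak: 9 to 0, Ahmed.
Larsen vs Novak: 7 to 2, Larsen.
Every candidate wins at least one matchup (Ekwueme beats Osei; Rivera beats Ekwueme; Osei beats Larsen; Ahmed beats Osei; Larsen beats Ahmed; Novak beats Osei), so there is no Condorcet loser.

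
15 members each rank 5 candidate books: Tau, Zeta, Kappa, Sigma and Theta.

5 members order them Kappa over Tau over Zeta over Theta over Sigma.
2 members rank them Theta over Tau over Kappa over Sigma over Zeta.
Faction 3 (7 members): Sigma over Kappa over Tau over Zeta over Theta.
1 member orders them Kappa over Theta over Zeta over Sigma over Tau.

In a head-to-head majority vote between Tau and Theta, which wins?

Tau

Ballots ranking Tau above Theta: 5 + 7 = 12.
Ballots ranking Theta above Tau: 15 − 12 = 3.
Tau wins the head-to-head 12–3.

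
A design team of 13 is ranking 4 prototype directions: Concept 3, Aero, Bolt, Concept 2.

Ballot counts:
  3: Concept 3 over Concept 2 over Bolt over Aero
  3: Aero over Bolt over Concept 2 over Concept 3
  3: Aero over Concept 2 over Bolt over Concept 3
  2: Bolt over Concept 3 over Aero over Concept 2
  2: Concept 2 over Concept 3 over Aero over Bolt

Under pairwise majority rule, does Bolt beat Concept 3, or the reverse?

Ballots ranking Bolt above Concept 3: 3 + 3 + 2 = 8.
Ballots ranking Concept 3 above Bolt: 13 − 8 = 5.
Bolt wins the head-to-head 8–5.

Bolt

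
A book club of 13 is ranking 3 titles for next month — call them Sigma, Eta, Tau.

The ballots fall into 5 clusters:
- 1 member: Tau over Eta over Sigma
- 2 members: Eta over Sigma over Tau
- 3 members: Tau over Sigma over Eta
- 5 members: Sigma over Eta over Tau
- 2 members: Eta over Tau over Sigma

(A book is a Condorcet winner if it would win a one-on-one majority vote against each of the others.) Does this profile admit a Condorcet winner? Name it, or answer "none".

Check each pair by majority over 13 ballots:
Sigma vs Eta: 3+5 = 8 for Sigma, 5 for Eta — Sigma by 8–5.
Sigma–Tau: Sigma 7–6.
Eta vs Tau: Eta wins 9–4.
Sigma beats each of Eta, Tau — Sigma is the Condorcet winner.

Sigma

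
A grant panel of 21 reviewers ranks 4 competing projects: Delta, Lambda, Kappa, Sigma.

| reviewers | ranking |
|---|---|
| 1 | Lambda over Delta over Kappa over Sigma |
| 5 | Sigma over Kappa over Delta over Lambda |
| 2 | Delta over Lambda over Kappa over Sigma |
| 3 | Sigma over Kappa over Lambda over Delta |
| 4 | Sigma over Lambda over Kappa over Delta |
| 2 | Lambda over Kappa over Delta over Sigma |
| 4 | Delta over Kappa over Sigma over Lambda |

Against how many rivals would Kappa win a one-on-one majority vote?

2

Kappa against each rival (21 reviewers):
Kappa vs Delta: 14 to 7, Kappa.
Kappa vs Lambda: 5+3+4 = 12 for Kappa, 9 for Lambda — Kappa by 12–9.
Kappa vs Sigma: Sigma wins 12–9.
Kappa beats Delta, Lambda; loses to Sigma — 2 pairwise wins.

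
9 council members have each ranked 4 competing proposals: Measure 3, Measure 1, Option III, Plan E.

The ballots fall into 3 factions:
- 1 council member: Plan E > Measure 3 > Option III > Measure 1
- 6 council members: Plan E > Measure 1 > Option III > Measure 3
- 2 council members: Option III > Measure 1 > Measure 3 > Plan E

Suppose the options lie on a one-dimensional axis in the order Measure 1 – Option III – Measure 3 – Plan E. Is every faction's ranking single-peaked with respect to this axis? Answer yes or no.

Axis positions: Measure 1=1, Option III=2, Measure 3=3, Plan E=4.
Faction 1 (peak Plan E at position 4): ranking walks positions 4-3-2-1, expanding outward from the peak — single-peaked.
Faction 2: ranking walks positions 4-1-2-3; Measure 1 is ranked above Measure 3 even though Measure 3 lies between Measure 1 and the peak Plan E on the axis — preferences dip and rise again. Not single-peaked.
Faction 3 (peak Option III at position 2): ranking walks positions 2-1-3-4, expanding outward from the peak — single-peaked.
Faction 2 violates single-peakedness, so the profile is not single-peaked on this axis.

no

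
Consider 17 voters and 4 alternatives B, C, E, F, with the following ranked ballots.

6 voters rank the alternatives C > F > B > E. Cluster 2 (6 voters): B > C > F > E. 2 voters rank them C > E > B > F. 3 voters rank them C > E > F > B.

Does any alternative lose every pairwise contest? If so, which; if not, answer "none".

Pairwise majorities:
B vs C: C, 11–6.
B vs E: 6+6 = 12 for B, 5 for E — B by 12–5.
B vs F: 8 to 9, F.
C vs E: C, 17–0.
C vs F: C wins 17–0.
E vs F: 5 to 12, F.
E loses to every other alternative — it is the Condorcet loser.

E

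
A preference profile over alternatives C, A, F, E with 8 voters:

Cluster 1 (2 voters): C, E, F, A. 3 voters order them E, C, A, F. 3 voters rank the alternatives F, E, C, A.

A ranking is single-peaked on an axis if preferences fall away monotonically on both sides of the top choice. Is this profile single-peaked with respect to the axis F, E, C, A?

yes

Axis positions: F=1, E=2, C=3, A=4.
Cluster 1 (peak C at position 3): ranking walks positions 3-2-1-4, expanding outward from the peak — single-peaked.
Cluster 2 (peak E at position 2): ranking walks positions 2-3-4-1, expanding outward from the peak — single-peaked.
Cluster 3 (peak F at position 1): ranking walks positions 1-2-3-4, expanding outward from the peak — single-peaked.
Every ranking is single-peaked on this axis.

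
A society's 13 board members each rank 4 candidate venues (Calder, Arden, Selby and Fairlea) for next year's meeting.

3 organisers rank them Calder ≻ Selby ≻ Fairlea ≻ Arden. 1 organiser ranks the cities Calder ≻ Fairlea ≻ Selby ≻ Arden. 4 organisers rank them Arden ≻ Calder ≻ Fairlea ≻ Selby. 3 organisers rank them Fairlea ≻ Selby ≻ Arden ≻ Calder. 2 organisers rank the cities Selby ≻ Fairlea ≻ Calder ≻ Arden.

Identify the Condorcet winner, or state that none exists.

none

Pairwise majorities:
Calder–Arden: Arden 7–6.
Calder–Selby: Calder 8–5.
Calder vs Fairlea: Calder wins 8–5.
Arden vs Selby: Selby wins 9–4.
Arden–Fairlea: Fairlea 9–4.
Selby vs Fairlea: Fairlea, 8–5.
No city is unbeaten: Calder loses to Arden; Arden loses to Selby; Selby loses to Calder; Fairlea loses to Calder. In particular Calder > Selby > Arden > Calder is a majority cycle — no Condorcet winner exists.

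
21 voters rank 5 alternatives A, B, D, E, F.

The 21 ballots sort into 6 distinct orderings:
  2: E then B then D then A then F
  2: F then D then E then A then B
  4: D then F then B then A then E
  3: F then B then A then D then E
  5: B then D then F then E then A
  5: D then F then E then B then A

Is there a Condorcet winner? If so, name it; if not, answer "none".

D

Check each pair by majority over 21 ballots:
A vs B: 2 for A, 19 for B — B by 19–2.
A vs D: 3 to 18, D.
A vs E: 7 to 14, E.
A vs F: 2 for A, 19 for F — F by 19–2.
B vs D: 2+3+5 = 10 for B, 11 for D — D by 11–10.
B vs E: 4+3+5 = 12 for B, 9 for E — B by 12–9.
B vs F: 7 to 14, F.
D vs E: 19 to 2, D.
D vs F: D is ranked higher on 2+4+5+5 = 16 ballots, F on 5. D wins 16–5.
E vs F: E preferred on 2 ballots; F wins 19–2.
D defeats every rival head-to-head and is the Condorcet winner.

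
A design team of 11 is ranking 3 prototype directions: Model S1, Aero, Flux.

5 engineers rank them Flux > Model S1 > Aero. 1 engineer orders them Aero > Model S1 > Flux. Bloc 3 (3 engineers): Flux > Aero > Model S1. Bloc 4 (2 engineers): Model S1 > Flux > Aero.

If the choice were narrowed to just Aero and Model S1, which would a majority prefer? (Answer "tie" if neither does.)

Model S1

Ballots ranking Aero above Model S1: 1 + 3 = 4.
Ballots ranking Model S1 above Aero: 11 − 4 = 7.
Model S1 wins the head-to-head 7–4.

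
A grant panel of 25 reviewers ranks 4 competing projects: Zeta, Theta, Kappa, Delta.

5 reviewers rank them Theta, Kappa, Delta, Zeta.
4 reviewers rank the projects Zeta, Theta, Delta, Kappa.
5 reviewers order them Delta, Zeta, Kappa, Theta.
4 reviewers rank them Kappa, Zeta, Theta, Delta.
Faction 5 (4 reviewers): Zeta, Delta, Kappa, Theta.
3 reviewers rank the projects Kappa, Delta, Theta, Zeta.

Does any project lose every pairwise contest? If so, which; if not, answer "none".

Head-to-head results (25 reviewers):
Zeta vs Theta: Zeta wins 17–8.
Zeta vs Kappa: 4+5+4 = 13 for Zeta, 12 for Kappa — Zeta by 13–12.
Zeta vs Delta: Delta, 13–12.
Theta vs Kappa: Kappa, 16–9.
Theta vs Delta: Theta, 13–12.
Kappa vs Delta: 5+4+3 = 12 for Kappa, 13 for Delta — Delta by 13–12.
No project is winless: Zeta beats Theta; Theta beats Delta; Kappa beats Theta; Delta beats Zeta. There is no Condorcet loser.

none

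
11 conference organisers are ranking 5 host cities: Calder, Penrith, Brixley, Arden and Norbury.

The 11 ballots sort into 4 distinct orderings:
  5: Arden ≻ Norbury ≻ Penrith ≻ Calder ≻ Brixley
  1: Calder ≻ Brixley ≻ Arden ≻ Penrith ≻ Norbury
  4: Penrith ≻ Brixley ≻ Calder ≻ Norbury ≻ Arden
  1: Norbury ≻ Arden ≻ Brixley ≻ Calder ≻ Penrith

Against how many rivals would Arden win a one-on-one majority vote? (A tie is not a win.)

4

Arden against each rival (11 organisers):
Arden–Calder: Arden 6–5.
Arden–Penrith: Arden 7–4.
Arden vs Brixley: Arden wins 6–5.
Arden vs Norbury: Arden preferred on 5+1 = 6 ballots; Arden wins 6–5.
Arden beats Calder, Penrith, Brixley, Norbury — 4 pairwise wins.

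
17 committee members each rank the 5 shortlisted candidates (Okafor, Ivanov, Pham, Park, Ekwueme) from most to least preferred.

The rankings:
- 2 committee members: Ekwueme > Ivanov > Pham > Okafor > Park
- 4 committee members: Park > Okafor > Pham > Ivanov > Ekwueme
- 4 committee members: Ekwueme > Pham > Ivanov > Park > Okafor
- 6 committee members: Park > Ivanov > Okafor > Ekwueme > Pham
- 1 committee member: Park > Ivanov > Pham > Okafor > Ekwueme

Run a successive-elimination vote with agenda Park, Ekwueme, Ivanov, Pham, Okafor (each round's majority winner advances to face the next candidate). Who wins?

Round 1: Park vs Ekwueme — 11–6, Park advances.
Round 2: Park vs Ivanov — 11–6, Park advances.
Round 3: Park vs Pham — 11–6, Park advances.
Round 4: Park vs Okafor — 15–2, Park advances.
Park survives the agenda.

Park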